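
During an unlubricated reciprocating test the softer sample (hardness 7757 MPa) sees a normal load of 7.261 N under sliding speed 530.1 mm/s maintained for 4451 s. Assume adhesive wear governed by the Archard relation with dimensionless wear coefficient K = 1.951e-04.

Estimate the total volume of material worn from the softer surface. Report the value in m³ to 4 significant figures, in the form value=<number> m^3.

value=4.309e-10 m^3

All working math runs at full float precision — intermediate values are printed rounded, and one final rounding, at four significant figures.
Sliding speed v = 530.1 mm/s = 0.5301 m/s. Distance L = v·t = 0.5301 m/s × 4451 s = 2359 m.
Hardness H = 7757 MPa = 7.757e+09 Pa.
SI base units throughout: W = 7.261 N, H = 7.757e+09 Pa, K = 1.951e-04.
Archard relation: V = K·W·L/H = 1.951e-04 · 7.261 · 2359 / 7.757e+09 = 4.309e-10 m³.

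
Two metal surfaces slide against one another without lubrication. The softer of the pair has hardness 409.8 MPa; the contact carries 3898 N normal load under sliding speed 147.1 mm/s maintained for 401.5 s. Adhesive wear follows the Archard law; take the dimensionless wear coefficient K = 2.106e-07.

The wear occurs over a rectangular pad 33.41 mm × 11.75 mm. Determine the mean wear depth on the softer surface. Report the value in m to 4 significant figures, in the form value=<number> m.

value=3.014e-07 m

Intermediate values are printed rounded. All working math runs at full float precision; a lone final rounding, at four significant figures.
Sliding speed v = 147.1 mm/s = 0.1471 m/s. Path length L = v·t = 0.1471 m/s × 401.5 s = 59.06 m.
Hardness H = 409.8 MPa = 4.098e+08 Pa.
Pad sides 33.41 mm × 11.75 mm = 0.03341 m × 0.01175 m. Contact area A = 0.03341 m × 0.01175 m = 3.926e-04 m².
Expressed in SI base units: W = 3898 N, H = 4.098e+08 Pa, K = 2.106e-07.
Apply Archard: V = K·W·L/H = 2.106e-07 · 3898 · 59.06 / 4.098e+08 = 1.183e-10 m³.
Mean depth h = V/A = 1.183e-10 / 3.926e-04 = 3.014e-07 m.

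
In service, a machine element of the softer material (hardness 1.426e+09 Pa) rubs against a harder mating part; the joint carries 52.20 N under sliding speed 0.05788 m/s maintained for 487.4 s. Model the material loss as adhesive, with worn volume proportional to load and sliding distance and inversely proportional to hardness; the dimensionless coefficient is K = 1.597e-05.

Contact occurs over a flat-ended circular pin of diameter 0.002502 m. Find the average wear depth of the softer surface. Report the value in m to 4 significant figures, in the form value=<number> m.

All arithmetic runs at exact precision. Intermediate values appear rounded, and one final rounding: four significant figures.
Convert: Distance covered L = v·t = 0.05788 m/s × 487.4 s = 28.21 m.
Convert: Contact area A = π·d²/4 = π·(0.002502 m)²/4 = 4.917e-06 m².
Working in SI base units: W = 52.20 N, H = 1.426e+09 Pa, K = 1.597e-05.
Wear volume V = K·W·L/H = 1.597e-05 · 52.20 · 28.21 / 1.426e+09 = 1.649e-11 m³.
Mean depth h = V/A = 1.649e-11 / 4.917e-06 = 3.354e-06 m.

value=3.354e-06 m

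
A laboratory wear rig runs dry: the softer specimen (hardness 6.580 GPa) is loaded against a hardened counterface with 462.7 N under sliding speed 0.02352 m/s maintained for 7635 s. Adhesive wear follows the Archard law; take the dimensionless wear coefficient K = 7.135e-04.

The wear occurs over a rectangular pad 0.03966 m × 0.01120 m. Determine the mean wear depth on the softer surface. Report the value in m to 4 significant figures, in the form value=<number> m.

value=2.028e-05 m

The intermediates appear rounded — all working math holds full float precision — rounded just once, at four significant digits.
Convert: Distance covered L = v·t = 0.02352 m/s × 7635 s = 179.6 m.
Convert: Hardness H = 6.580 GPa = 6.580e+09 Pa.
Convert: Contact area A = 0.03966 m × 0.01120 m = 4.442e-04 m².
Working in SI base units: W = 462.7 N, H = 6.580e+09 Pa, K = 7.135e-04.
Archard volume V = K·W·L/H = 7.135e-04 · 462.7 · 179.6 / 6.580e+09 = 9.010e-09 m³.
Wear depth h = V/A = 9.010e-09 / 4.442e-04 = 2.028e-05 m.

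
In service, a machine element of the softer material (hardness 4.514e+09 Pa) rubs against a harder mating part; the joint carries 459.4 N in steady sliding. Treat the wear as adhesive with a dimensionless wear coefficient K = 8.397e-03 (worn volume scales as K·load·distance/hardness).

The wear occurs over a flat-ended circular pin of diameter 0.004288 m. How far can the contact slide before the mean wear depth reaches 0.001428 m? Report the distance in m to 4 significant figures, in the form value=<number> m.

value=24.13 m

Intermediates appear rounded; every step holds full float precision — rounded once at the end, at four significant digits.
Convert: Contact area A = π·d²/4 = π·(0.004288 m)²/4 = 1.444e-05 m².
Restated in SI base units: W = 459.4 N, H = 4.514e+09 Pa, K = 8.397e-03.
Wearable volume V_lim = h_lim·A = 0.001428 · 1.444e-05 = 2.062e-08 m³.
Inverting, life L = V_lim·H/(K·W) = 2.062e-08 · 4.514e+09 / (8.397e-03 · 459.4) = 24.13 m.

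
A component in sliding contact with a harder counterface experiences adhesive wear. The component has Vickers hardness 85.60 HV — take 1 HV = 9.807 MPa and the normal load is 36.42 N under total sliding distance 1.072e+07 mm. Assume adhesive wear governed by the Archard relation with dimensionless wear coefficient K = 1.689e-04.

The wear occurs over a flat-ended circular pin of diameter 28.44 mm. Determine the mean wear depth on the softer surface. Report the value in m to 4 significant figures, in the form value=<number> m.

value=1.237e-04 m

The intermediates are displayed rounded, and the computation maintains exact precision, and rounded once at the end to 4 significant digits.
Convert: Total distance L = 1.072e+07 mm = 1.072e+04 m.
Convert: Hardness H = 85.60 HV × 9.807 MPa/HV = 839.5 MPa = 8.395e+08 Pa.
Convert: Pin diameter d = 28.44 mm = 0.02844 m. Contact area A = π·d²/4 = π·(0.02844 m)²/4 = 6.353e-04 m².
Collected in SI base units: W = 36.42 N, H = 8.395e+08 Pa, K = 1.689e-04.
Archard volume V = K·W·L/H = 1.689e-04 · 36.42 · 1.072e+04 / 8.395e+08 = 7.855e-08 m³.
Depth of wear h = V/A = 7.855e-08 / 6.353e-04 = 1.237e-04 m.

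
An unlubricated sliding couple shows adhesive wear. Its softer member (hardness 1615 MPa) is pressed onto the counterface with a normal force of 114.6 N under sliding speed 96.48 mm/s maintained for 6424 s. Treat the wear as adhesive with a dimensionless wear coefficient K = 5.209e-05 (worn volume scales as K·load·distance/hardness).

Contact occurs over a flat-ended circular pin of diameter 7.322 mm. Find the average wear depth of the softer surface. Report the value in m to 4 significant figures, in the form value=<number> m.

Shown intermediates are rounded. All arithmetic holds exact precision — rounded once at the end, at four significant digits.
Convert: Sliding speed v = 96.48 mm/s = 0.09648 m/s. Distance L = v·t = 0.09648 m/s × 6424 s = 619.8 m.
Convert: Hardness H = 1615 MPa = 1.615e+09 Pa.
Convert: Pin diameter d = 7.322 mm = 0.007322 m. Contact area A = π·d²/4 = π·(0.007322 m)²/4 = 4.211e-05 m².
Restated in SI base units: W = 114.6 N, H = 1.615e+09 Pa, K = 5.209e-05.
Volume removed: V = K·W·L/H = 5.209e-05 · 114.6 · 619.8 / 1.615e+09 = 2.291e-09 m³.
Wear depth h = V/A = 2.291e-09 / 4.211e-05 = 5.441e-05 m.

value=5.441e-05 m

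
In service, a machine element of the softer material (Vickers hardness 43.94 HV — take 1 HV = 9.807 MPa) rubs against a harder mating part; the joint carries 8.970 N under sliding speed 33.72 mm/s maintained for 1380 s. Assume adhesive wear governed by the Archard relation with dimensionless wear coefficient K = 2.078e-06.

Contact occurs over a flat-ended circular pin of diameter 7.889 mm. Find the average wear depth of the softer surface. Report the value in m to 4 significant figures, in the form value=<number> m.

Intermediate values are shown rounded; all working math carries exact precision; a lone final rounding: 4 significant figures.
Convert: Sliding speed v = 33.72 mm/s = 0.03372 m/s. The distance L = v·t = 0.03372 m/s × 1380 s = 46.53 m.
Convert: Hardness H = 43.94 HV × 9.807 MPa/HV = 430.9 MPa = 4.309e+08 Pa.
Convert: Pin diameter d = 7.889 mm = 0.007889 m. Contact area A = π·d²/4 = π·(0.007889 m)²/4 = 4.888e-05 m².
Working in SI base units: W = 8.970 N, H = 4.309e+08 Pa, K = 2.078e-06.
Volume removed: V = K·W·L/H = 2.078e-06 · 8.970 · 46.53 / 4.309e+08 = 2.013e-12 m³.
Average depth h = V/A = 2.013e-12 / 4.888e-05 = 4.118e-08 m.

value=4.118e-08 m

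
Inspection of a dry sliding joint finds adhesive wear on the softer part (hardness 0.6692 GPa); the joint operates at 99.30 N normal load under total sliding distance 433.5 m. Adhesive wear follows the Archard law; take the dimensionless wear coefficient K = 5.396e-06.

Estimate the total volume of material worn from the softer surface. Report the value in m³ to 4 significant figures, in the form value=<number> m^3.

The intermediates are shown rounded, and the algebra holds full precision, and a lone final rounding: 4 significant digits.
Convert: Hardness H = 0.6692 GPa = 6.692e+08 Pa.
Collected in SI base units: W = 99.30 N, H = 6.692e+08 Pa, K = 5.396e-06.
Archard relation: V = K·W·L/H = 5.396e-06 · 99.30 · 433.5 / 6.692e+08 = 3.471e-10 m³.

value=3.471e-10 m^3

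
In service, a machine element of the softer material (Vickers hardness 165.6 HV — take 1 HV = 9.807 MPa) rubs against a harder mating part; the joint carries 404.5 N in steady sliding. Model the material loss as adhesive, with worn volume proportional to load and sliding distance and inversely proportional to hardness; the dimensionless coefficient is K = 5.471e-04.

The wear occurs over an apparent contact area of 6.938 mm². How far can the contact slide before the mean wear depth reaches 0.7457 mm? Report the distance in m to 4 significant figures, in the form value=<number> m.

value=37.97 m

All working math keeps full precision, and the intermediates are printed rounded — rounded just once to 4 significant figures.
Hardness H = 165.6 HV × 9.807 MPa/HV = 1624 MPa = 1.624e+09 Pa.
Contact area A = 6.938 mm² = 6.938e-06 m².
Depth limit h_lim = 0.7457 mm = 7.457e-04 m.
In SI base units: W = 404.5 N, H = 1.624e+09 Pa, K = 5.471e-04.
Allowed volume V_lim = h_lim·A = 7.457e-04 · 6.938e-06 = 5.174e-09 m³.
So the life L = V_lim·H/(K·W) = 5.174e-09 · 1.624e+09 / (5.471e-04 · 404.5) = 37.97 m.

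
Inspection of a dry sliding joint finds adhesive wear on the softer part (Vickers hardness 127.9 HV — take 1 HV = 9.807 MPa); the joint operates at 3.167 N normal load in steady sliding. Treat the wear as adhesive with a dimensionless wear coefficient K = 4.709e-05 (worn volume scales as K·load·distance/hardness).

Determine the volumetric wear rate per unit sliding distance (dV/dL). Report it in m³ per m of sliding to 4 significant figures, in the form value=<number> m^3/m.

Every step keeps full float precision. Intermediate values are shown rounded — one last rounding: 4 significant digits.
Hardness H = 127.9 HV × 9.807 MPa/HV = 1254 MPa = 1.254e+09 Pa.
Expressed in SI base units: W = 3.167 N, H = 1.254e+09 Pa, K = 4.709e-05.
Sliding wear rate dV/dL = K·W/H — distance-free: 4.709e-05 · 3.167 / 1.254e+09 = 1.189e-13 m³/m.

value=1.189e-13 m^3/m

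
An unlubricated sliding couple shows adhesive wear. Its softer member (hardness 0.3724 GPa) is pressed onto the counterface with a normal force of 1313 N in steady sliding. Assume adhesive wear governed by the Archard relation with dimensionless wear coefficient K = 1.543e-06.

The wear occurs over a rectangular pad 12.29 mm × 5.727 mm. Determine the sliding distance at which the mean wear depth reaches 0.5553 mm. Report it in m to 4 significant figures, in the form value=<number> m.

Intermediate values are shown rounded. All working math maintains exact precision — one final rounding, at four significant digits.
Hardness H = 0.3724 GPa = 3.724e+08 Pa.
Pad sides 12.29 mm × 5.727 mm = 0.01229 m × 0.005727 m. Contact area A = 0.01229 m × 0.005727 m = 7.038e-05 m².
Depth limit h_lim = 0.5553 mm = 5.553e-04 m.
SI base units throughout: W = 1313 N, H = 3.724e+08 Pa, K = 1.543e-06.
Allowed volume V_lim = h_lim·A = 5.553e-04 · 7.038e-05 = 3.908e-08 m³.
Sliding life L = V_lim·H/(K·W) = 3.908e-08 · 3.724e+08 / (1.543e-06 · 1313) = 7184 m.

value=7184 m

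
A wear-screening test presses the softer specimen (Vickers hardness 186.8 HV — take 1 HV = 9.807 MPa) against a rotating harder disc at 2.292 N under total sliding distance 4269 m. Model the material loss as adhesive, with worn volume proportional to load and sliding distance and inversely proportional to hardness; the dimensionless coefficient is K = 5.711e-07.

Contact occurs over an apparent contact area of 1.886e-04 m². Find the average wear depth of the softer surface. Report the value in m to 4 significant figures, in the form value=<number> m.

value=1.617e-08 m

Each operation carries full precision; intermediate values are printed rounded. Rounded once at the end, at 4 significant figures.
Convert: Hardness H = 186.8 HV × 9.807 MPa/HV = 1832 MPa = 1.832e+09 Pa.
SI base units throughout: W = 2.292 N, H = 1.832e+09 Pa, K = 5.711e-07.
Apply Archard: V = K·W·L/H = 5.711e-07 · 2.292 · 4269 / 1.832e+09 = 3.050e-12 m³.
Depth of wear h = V/A = 3.050e-12 / 1.886e-04 = 1.617e-08 m.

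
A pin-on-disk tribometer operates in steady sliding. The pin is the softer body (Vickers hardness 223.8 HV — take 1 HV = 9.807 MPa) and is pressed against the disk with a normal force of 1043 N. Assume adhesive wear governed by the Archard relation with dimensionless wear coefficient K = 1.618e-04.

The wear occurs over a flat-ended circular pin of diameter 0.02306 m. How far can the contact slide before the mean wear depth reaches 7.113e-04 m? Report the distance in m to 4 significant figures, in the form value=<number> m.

value=3864 m

Intermediates appear rounded — the computation carries full float precision, and a single final rounding, at four significant figures.
Hardness H = 223.8 HV × 9.807 MPa/HV = 2195 MPa = 2.195e+09 Pa.
Contact area A = π·d²/4 = π·(0.02306 m)²/4 = 4.176e-04 m².
As SI base values: W = 1043 N, H = 2.195e+09 Pa, K = 1.618e-04.
Permissible volume V_lim = h_lim·A = 7.113e-04 · 4.176e-04 = 2.971e-07 m³.
Thus life L = V_lim·H/(K·W) = 2.971e-07 · 2.195e+09 / (1.618e-04 · 1043) = 3864 m.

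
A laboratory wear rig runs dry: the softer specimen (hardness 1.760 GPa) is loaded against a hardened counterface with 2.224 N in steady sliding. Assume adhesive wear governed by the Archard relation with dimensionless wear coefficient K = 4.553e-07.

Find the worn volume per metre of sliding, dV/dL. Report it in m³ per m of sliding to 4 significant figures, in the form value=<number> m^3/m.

Intermediate values are printed rounded — the algebra holds full float precision. Rounded just once, at four significant figures.
Hardness H = 1.760 GPa = 1.760e+09 Pa.
In SI base units: W = 2.224 N, H = 1.760e+09 Pa, K = 4.553e-07.
Wear rate dV/dL = K·W/H, so: 4.553e-07 · 2.224 / 1.760e+09 = 5.753e-16 m³/m.

value=5.753e-16 m^3/m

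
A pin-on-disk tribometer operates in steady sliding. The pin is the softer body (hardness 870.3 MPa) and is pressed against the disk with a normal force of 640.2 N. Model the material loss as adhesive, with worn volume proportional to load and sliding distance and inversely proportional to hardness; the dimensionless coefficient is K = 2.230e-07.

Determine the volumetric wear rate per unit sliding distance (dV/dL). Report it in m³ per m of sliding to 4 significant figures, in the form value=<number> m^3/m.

value=1.640e-13 m^3/m

Each operation holds exact precision; intermediates are printed rounded. Rounded once at the end: four significant figures.
Convert: Hardness H = 870.3 MPa = 8.703e+08 Pa.
Working in SI base units: W = 640.2 N, H = 8.703e+08 Pa, K = 2.230e-07.
Wear rate dV/dL = K·W/H, so: 2.230e-07 · 640.2 / 8.703e+08 = 1.640e-13 m³/m.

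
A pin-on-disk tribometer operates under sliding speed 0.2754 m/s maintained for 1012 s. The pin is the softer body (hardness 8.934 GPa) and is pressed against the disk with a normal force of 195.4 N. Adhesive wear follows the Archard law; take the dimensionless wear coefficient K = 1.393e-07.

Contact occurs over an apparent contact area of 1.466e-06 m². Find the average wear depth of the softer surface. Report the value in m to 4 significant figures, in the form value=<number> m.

value=5.792e-07 m

Each operation maintains full precision; the intermediates are printed rounded; rounded once at the end: 4 significant figures.
Total distance L = v·t = 0.2754 m/s × 1012 s = 278.7 m.
Hardness H = 8.934 GPa = 8.934e+09 Pa.
Collected in SI base units: W = 195.4 N, H = 8.934e+09 Pa, K = 1.393e-07.
Archard volume V = K·W·L/H = 1.393e-07 · 195.4 · 278.7 / 8.934e+09 = 8.491e-13 m³.
Mean depth h = V/A = 8.491e-13 / 1.466e-06 = 5.792e-07 m.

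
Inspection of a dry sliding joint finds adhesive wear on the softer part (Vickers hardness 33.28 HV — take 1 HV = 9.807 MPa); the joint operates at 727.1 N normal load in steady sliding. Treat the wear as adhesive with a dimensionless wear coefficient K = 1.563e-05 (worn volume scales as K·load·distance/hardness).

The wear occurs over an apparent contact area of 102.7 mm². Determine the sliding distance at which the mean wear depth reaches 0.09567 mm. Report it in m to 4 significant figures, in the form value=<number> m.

Each operation keeps exact precision; intermediate values appear rounded, and rounded once at the end, at four significant figures.
Hardness H = 33.28 HV × 9.807 MPa/HV = 326.4 MPa = 3.264e+08 Pa.
Contact area A = 102.7 mm² = 1.027e-04 m².
Depth limit h_lim = 0.09567 mm = 9.567e-05 m.
SI base units throughout: W = 727.1 N, H = 3.264e+08 Pa, K = 1.563e-05.
Permissible volume V_lim = h_lim·A = 9.567e-05 · 1.027e-04 = 9.825e-09 m³.
Life L = V_lim·H/(K·W) = 9.825e-09 · 3.264e+08 / (1.563e-05 · 727.1) = 282.2 m.

value=282.2 m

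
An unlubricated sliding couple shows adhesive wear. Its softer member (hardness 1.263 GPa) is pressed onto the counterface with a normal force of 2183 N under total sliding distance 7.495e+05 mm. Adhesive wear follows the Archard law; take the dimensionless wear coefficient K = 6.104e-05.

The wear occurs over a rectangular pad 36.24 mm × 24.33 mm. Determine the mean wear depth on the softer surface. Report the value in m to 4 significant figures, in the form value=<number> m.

value=8.968e-05 m

Every step carries full float precision, and intermediates are displayed rounded, and rounded just once, at four significant digits.
Distance L = 7.495e+05 mm = 749.5 m.
Hardness H = 1.263 GPa = 1.263e+09 Pa.
Pad sides 36.24 mm × 24.33 mm = 0.03624 m × 0.02433 m. Contact area A = 0.03624 m × 0.02433 m = 8.817e-04 m².
In SI base units: W = 2183 N, H = 1.263e+09 Pa, K = 6.104e-05.
Apply Archard: V = K·W·L/H = 6.104e-05 · 2183 · 749.5 / 1.263e+09 = 7.907e-08 m³.
Mean wear depth h = V/A = 7.907e-08 / 8.817e-04 = 8.968e-05 m.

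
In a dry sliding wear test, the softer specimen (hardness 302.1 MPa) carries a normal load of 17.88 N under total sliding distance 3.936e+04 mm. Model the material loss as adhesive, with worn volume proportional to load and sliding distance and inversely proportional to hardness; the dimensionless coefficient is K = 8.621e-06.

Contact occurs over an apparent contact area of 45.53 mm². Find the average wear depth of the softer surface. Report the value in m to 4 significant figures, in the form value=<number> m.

value=4.411e-07 m

Every step runs at full float precision. Intermediate values are shown rounded. Rounded just once, at 4 significant digits.
Distance L = 3.936e+04 mm = 39.36 m.
Hardness H = 302.1 MPa = 3.021e+08 Pa.
Contact area A = 45.53 mm² = 4.553e-05 m².
Restated in SI base units: W = 17.88 N, H = 3.021e+08 Pa, K = 8.621e-06.
Apply Archard: V = K·W·L/H = 8.621e-06 · 17.88 · 39.36 / 3.021e+08 = 2.008e-11 m³.
Mean wear depth h = V/A = 2.008e-11 / 4.553e-05 = 4.411e-07 m.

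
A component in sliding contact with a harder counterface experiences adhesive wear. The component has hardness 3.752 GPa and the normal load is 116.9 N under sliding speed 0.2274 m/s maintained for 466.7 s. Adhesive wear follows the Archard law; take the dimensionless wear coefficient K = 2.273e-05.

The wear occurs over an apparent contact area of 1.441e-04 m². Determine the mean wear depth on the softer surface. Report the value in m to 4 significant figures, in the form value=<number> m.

The intermediates are displayed rounded, and the computation keeps full float precision, and a lone final rounding to four significant figures.
Path length L = v·t = 0.2274 m/s × 466.7 s = 106.1 m.
Hardness H = 3.752 GPa = 3.752e+09 Pa.
Expressed in SI base units: W = 116.9 N, H = 3.752e+09 Pa, K = 2.273e-05.
Apply Archard: V = K·W·L/H = 2.273e-05 · 116.9 · 106.1 / 3.752e+09 = 7.516e-11 m³.
Depth h = V/A = 7.516e-11 / 1.441e-04 = 5.216e-07 m.

value=5.216e-07 m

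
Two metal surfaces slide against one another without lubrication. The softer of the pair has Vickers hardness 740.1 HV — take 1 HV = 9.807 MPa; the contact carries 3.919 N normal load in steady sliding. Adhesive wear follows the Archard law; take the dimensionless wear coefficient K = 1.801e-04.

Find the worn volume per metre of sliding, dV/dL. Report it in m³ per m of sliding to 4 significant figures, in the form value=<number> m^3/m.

value=9.724e-14 m^3/m

Intermediates are displayed rounded — the computation holds exact precision; a lone final rounding to four significant digits.
Convert: Hardness H = 740.1 HV × 9.807 MPa/HV = 7258 MPa = 7.258e+09 Pa.
Restated in SI base units: W = 3.919 N, H = 7.258e+09 Pa, K = 1.801e-04.
Volumetric rate dV/dL = K·W/H (no L dependence): 1.801e-04 · 3.919 / 7.258e+09 = 9.724e-14 m³/m.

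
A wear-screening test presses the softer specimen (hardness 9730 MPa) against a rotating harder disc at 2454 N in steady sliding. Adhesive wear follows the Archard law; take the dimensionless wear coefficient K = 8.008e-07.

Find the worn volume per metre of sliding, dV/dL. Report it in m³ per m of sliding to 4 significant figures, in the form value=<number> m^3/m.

The intermediates are shown rounded, and all arithmetic keeps full precision, and one last rounding to 4 significant figures.
Convert: Hardness H = 9730 MPa = 9.730e+09 Pa.
Expressed in SI base units: W = 2454 N, H = 9.730e+09 Pa, K = 8.008e-07.
The wear rate dV/dL = K·W/H (independent of L): 8.008e-07 · 2454 / 9.730e+09 = 2.020e-13 m³/m.

value=2.020e-13 m^3/m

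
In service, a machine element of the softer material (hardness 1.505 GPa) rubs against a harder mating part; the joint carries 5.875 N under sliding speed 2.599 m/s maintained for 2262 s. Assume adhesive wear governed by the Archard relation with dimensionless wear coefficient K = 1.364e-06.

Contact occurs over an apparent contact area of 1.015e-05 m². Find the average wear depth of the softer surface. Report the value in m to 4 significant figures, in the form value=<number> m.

value=3.084e-06 m

All arithmetic carries exact precision, and intermediate values are shown rounded, and one last rounding, at 4 significant figures.
Convert: Distance covered L = v·t = 2.599 m/s × 2262 s = 5879 m.
Convert: Hardness H = 1.505 GPa = 1.505e+09 Pa.
Working in SI base units: W = 5.875 N, H = 1.505e+09 Pa, K = 1.364e-06.
Worn volume V = K·W·L/H = 1.364e-06 · 5.875 · 5879 / 1.505e+09 = 3.130e-11 m³.
Depth h = V/A = 3.130e-11 / 1.015e-05 = 3.084e-06 m.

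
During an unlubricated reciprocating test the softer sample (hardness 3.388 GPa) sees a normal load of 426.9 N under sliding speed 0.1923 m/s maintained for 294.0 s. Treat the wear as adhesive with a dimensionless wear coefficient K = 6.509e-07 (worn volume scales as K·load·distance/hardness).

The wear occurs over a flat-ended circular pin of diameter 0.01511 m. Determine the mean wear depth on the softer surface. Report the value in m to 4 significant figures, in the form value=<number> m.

value=2.586e-08 m

All arithmetic runs at exact precision; quoted intermediates are rounded; rounded once at the end, at four significant digits.
Distance L = v·t = 0.1923 m/s × 294.0 s = 56.54 m.
Hardness H = 3.388 GPa = 3.388e+09 Pa.
Contact area A = π·d²/4 = π·(0.01511 m)²/4 = 1.793e-04 m².
Restated in SI base units: W = 426.9 N, H = 3.388e+09 Pa, K = 6.509e-07.
Worn volume V = K·W·L/H = 6.509e-07 · 426.9 · 56.54 / 3.388e+09 = 4.637e-12 m³.
Depth of wear h = V/A = 4.637e-12 / 1.793e-04 = 2.586e-08 m.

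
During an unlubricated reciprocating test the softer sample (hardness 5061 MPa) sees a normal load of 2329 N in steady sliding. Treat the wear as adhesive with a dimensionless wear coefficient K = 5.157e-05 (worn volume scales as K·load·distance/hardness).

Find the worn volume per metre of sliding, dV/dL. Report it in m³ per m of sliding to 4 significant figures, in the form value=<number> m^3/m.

The algebra keeps exact precision. Shown intermediates are rounded. Rounded just once to 4 significant figures.
Hardness H = 5061 MPa = 5.061e+09 Pa.
Collected in SI base units: W = 2329 N, H = 5.061e+09 Pa, K = 5.157e-05.
Wear rate dV/dL = K·W/H (no L dependence): 5.157e-05 · 2329 / 5.061e+09 = 2.373e-11 m³/m.

value=2.373e-11 m^3/m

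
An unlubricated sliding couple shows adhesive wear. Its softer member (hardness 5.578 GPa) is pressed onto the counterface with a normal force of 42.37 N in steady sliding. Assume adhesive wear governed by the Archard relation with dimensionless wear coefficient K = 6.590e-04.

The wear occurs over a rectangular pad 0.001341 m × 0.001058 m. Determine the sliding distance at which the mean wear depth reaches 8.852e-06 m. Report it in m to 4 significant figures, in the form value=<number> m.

Intermediates are shown rounded — all arithmetic runs at exact precision, and rounded just once: four significant digits.
Hardness H = 5.578 GPa = 5.578e+09 Pa.
Contact area A = 0.001341 m × 0.001058 m = 1.419e-06 m².
Restated in SI base units: W = 42.37 N, H = 5.578e+09 Pa, K = 6.590e-04.
Wearable volume V_lim = h_lim·A = 8.852e-06 · 1.419e-06 = 1.256e-11 m³.
Thus life L = V_lim·H/(K·W) = 1.256e-11 · 5.578e+09 / (6.590e-04 · 42.37) = 2.509 m.

value=2.509 m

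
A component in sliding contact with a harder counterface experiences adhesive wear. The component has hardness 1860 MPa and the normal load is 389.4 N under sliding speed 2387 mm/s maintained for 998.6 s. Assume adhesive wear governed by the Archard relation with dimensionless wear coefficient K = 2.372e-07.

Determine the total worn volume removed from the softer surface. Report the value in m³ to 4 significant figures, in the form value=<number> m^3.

Intermediate values are printed rounded — each operation keeps full float precision, and one last rounding, at 4 significant figures.
Convert: Sliding speed v = 2387 mm/s = 2.387 m/s. Sliding distance L = v·t = 2.387 m/s × 998.6 s = 2384 m.
Convert: Hardness H = 1860 MPa = 1.860e+09 Pa.
SI base units throughout: W = 389.4 N, H = 1.860e+09 Pa, K = 2.372e-07.
Archard relation: V = K·W·L/H = 2.372e-07 · 389.4 · 2384 / 1.860e+09 = 1.184e-10 m³.

value=1.184e-10 m^3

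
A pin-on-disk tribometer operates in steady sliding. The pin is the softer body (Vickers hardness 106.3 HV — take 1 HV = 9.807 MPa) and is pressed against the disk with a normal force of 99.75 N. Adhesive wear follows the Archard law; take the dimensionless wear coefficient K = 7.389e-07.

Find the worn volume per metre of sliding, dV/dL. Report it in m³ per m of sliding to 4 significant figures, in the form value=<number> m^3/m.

value=7.070e-14 m^3/m

Intermediate values are shown rounded; all working math holds exact precision, and a single final rounding: four significant digits.
Convert: Hardness H = 106.3 HV × 9.807 MPa/HV = 1042 MPa = 1.042e+09 Pa.
As SI base values: W = 99.75 N, H = 1.042e+09 Pa, K = 7.389e-07.
Volumetric rate dV/dL = K·W/H (no L dependence): 7.389e-07 · 99.75 / 1.042e+09 = 7.070e-14 m³/m.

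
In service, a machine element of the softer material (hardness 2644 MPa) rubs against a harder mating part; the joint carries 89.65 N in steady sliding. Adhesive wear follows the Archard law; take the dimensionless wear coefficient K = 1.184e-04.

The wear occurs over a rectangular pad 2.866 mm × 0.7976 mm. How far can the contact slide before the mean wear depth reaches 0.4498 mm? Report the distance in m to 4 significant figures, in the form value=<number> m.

Each operation holds exact precision — the intermediates are printed rounded, and one last rounding: four significant figures.
Convert: Hardness H = 2644 MPa = 2.644e+09 Pa.
Convert: Pad sides 2.866 mm × 0.7976 mm = 2.866e-03 m × 7.976e-04 m. Contact area A = 2.866e-03 m × 7.976e-04 m = 2.286e-06 m².
Convert: Depth limit h_lim = 0.4498 mm = 4.498e-04 m.
In SI base units: W = 89.65 N, H = 2.644e+09 Pa, K = 1.184e-04.
Wearable volume V_lim = h_lim·A = 4.498e-04 · 2.286e-06 = 1.028e-09 m³.
Thus life L = V_lim·H/(K·W) = 1.028e-09 · 2.644e+09 / (1.184e-04 · 89.65) = 256.1 m.

value=256.1 m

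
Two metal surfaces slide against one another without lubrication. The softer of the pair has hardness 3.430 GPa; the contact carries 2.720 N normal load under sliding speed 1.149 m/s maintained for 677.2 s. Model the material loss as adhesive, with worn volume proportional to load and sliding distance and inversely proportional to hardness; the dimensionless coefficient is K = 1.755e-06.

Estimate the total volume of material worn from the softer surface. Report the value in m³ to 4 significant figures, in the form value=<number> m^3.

Every step keeps exact precision; the intermediates are printed rounded. Rounded once at the end, at four significant digits.
Convert: Distance L = v·t = 1.149 m/s × 677.2 s = 778.1 m.
Convert: Hardness H = 3.430 GPa = 3.430e+09 Pa.
In SI base units, W = 2.720 N, H = 3.430e+09 Pa, K = 1.755e-06.
The Archard volume V = K·W·L/H = 1.755e-06 · 2.720 · 778.1 / 3.430e+09 = 1.083e-12 m³.

value=1.083e-12 m^3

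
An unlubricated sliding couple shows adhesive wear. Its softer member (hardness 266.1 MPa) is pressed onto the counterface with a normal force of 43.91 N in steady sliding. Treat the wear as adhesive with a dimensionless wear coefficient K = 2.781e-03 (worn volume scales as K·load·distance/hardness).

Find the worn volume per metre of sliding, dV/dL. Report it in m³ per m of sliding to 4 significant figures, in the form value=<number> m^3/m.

All arithmetic maintains exact precision — intermediates are shown rounded, and rounded just once, at 4 significant digits.
Convert: Hardness H = 266.1 MPa = 2.661e+08 Pa.
SI base units throughout: W = 43.91 N, H = 2.661e+08 Pa, K = 2.781e-03.
Rate of wear dV/dL = K·W/H (no L dependence): 2.781e-03 · 43.91 / 2.661e+08 = 4.589e-10 m³/m.

value=4.589e-10 m^3/m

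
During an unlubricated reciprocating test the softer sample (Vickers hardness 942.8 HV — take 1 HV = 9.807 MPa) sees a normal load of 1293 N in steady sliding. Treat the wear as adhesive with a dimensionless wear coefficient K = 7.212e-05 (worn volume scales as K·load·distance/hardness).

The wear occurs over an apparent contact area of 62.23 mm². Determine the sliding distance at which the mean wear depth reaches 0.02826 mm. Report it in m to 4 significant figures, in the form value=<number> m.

value=174.4 m

Intermediates are shown rounded. Each operation holds full precision — one last rounding, at four significant figures.
Convert: Hardness H = 942.8 HV × 9.807 MPa/HV = 9246 MPa = 9.246e+09 Pa.
Convert: Contact area A = 62.23 mm² = 6.223e-05 m².
Convert: Depth limit h_lim = 0.02826 mm = 2.826e-05 m.
Expressed in SI base units: W = 1293 N, H = 9.246e+09 Pa, K = 7.212e-05.
Wearable volume V_lim = h_lim·A = 2.826e-05 · 6.223e-05 = 1.759e-09 m³.
So the life L = V_lim·H/(K·W) = 1.759e-09 · 9.246e+09 / (7.212e-05 · 1293) = 174.4 m.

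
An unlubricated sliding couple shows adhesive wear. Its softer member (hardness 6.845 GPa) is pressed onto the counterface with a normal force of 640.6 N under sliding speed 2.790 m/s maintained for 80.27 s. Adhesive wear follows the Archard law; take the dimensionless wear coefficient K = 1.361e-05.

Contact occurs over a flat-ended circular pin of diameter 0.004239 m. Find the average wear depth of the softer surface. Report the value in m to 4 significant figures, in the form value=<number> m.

value=2.021e-05 m

All working math holds full precision, and intermediate values are printed rounded — one last rounding: four significant digits.
Total distance L = v·t = 2.790 m/s × 80.27 s = 224.0 m.
Hardness H = 6.845 GPa = 6.845e+09 Pa.
Contact area A = π·d²/4 = π·(0.004239 m)²/4 = 1.411e-05 m².
SI base units throughout: W = 640.6 N, H = 6.845e+09 Pa, K = 1.361e-05.
Archard relation: V = K·W·L/H = 1.361e-05 · 640.6 · 224.0 / 6.845e+09 = 2.853e-10 m³.
Mean wear depth h = V/A = 2.853e-10 / 1.411e-05 = 2.021e-05 m.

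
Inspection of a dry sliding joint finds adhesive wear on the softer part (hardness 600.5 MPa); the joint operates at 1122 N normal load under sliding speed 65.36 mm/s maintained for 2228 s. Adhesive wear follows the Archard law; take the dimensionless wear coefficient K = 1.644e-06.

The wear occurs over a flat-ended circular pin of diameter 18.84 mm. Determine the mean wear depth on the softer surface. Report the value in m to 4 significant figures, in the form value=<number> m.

The algebra carries full precision, and displayed values are rounded — a lone final rounding to 4 significant digits.
Convert: Sliding speed v = 65.36 mm/s = 0.06536 m/s. Total distance L = v·t = 0.06536 m/s × 2228 s = 145.6 m.
Convert: Hardness H = 600.5 MPa = 6.005e+08 Pa.
Convert: Pin diameter d = 18.84 mm = 0.01884 m. Contact area A = π·d²/4 = π·(0.01884 m)²/4 = 2.788e-04 m².
As SI base values: W = 1122 N, H = 6.005e+08 Pa, K = 1.644e-06.
Volume removed: V = K·W·L/H = 1.644e-06 · 1122 · 145.6 / 6.005e+08 = 4.473e-10 m³.
Mean depth h = V/A = 4.473e-10 / 2.788e-04 = 1.605e-06 m.

value=1.605e-06 m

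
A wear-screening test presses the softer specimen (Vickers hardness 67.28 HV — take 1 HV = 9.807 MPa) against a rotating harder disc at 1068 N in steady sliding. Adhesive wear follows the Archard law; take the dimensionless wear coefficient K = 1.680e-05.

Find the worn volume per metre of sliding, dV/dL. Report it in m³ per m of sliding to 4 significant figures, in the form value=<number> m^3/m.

The intermediates are shown rounded, and all arithmetic carries full precision; one last rounding to 4 significant figures.
Convert: Hardness H = 67.28 HV × 9.807 MPa/HV = 659.8 MPa = 6.598e+08 Pa.
SI base units throughout: W = 1068 N, H = 6.598e+08 Pa, K = 1.680e-05.
Rate of wear dV/dL = K·W/H — distance-free: 1.680e-05 · 1068 / 6.598e+08 = 2.719e-11 m³/m.

value=2.719e-11 m^3/m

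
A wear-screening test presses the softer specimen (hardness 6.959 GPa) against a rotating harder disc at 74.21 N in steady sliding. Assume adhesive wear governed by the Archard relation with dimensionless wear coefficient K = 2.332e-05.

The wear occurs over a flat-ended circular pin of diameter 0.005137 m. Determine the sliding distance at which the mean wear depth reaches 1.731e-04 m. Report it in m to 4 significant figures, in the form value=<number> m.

The intermediates are displayed rounded; the computation maintains exact precision; one last rounding: four significant digits.
Hardness H = 6.959 GPa = 6.959e+09 Pa.
Contact area A = π·d²/4 = π·(0.005137 m)²/4 = 2.073e-05 m².
SI base units throughout: W = 74.21 N, H = 6.959e+09 Pa, K = 2.332e-05.
Limit volume V_lim = h_lim·A = 1.731e-04 · 2.073e-05 = 3.588e-09 m³.
Life L = V_lim·H/(K·W) = 3.588e-09 · 6.959e+09 / (2.332e-05 · 74.21) = 1.443e+04 m.

value=1.443e+04 m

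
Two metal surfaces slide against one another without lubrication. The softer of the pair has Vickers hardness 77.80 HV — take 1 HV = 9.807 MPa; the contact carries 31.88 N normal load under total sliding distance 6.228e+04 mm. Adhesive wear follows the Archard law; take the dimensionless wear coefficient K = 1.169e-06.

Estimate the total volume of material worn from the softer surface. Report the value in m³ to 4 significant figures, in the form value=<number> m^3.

value=3.042e-12 m^3

All arithmetic maintains exact precision. Intermediates are printed rounded. Rounded once at the end, at 4 significant figures.
Path length L = 6.228e+04 mm = 62.28 m.
Hardness H = 77.80 HV × 9.807 MPa/HV = 763.0 MPa = 7.630e+08 Pa.
Restated in SI base units: W = 31.88 N, H = 7.630e+08 Pa, K = 1.169e-06.
Archard relation: V = K·W·L/H = 1.169e-06 · 31.88 · 62.28 / 7.630e+08 = 3.042e-12 m³.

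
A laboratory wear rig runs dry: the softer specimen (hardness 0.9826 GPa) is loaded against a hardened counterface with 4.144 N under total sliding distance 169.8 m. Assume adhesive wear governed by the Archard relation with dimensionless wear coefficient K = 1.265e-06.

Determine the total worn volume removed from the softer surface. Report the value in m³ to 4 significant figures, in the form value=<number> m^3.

value=9.059e-13 m^3

The algebra carries full precision; intermediates are shown rounded. Rounded once at the end to four significant figures.
Hardness H = 0.9826 GPa = 9.826e+08 Pa.
In SI base units, W = 4.144 N, H = 9.826e+08 Pa, K = 1.265e-06.
Worn volume V = K·W·L/H = 1.265e-06 · 4.144 · 169.8 / 9.826e+08 = 9.059e-13 m³.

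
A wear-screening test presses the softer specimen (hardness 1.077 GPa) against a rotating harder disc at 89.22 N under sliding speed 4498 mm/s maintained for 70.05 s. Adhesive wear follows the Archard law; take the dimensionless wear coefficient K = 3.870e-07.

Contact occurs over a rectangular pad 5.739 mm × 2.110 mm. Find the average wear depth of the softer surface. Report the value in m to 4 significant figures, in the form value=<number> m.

The algebra maintains exact precision, and quoted intermediates are rounded; one final rounding to 4 significant digits.
Sliding speed v = 4498 mm/s = 4.498 m/s. Distance covered L = v·t = 4.498 m/s × 70.05 s = 315.1 m.
Hardness H = 1.077 GPa = 1.077e+09 Pa.
Pad sides 5.739 mm × 2.110 mm = 0.005739 m × 0.002110 m. Contact area A = 0.005739 m × 0.002110 m = 1.211e-05 m².
As SI base values: W = 89.22 N, H = 1.077e+09 Pa, K = 3.870e-07.
Archard relation: V = K·W·L/H = 3.870e-07 · 89.22 · 315.1 / 1.077e+09 = 1.010e-11 m³.
Wear depth h = V/A = 1.010e-11 / 1.211e-05 = 8.342e-07 m.

value=8.342e-07 m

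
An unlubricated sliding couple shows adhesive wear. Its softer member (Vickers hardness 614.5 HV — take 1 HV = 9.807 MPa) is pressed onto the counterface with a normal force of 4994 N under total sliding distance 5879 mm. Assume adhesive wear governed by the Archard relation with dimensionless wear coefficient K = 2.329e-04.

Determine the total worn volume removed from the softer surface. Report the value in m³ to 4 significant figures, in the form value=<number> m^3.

Every step runs at full float precision. Printed values are rounded — rounded just once to four significant figures.
Path length L = 5879 mm = 5.879 m.
Hardness H = 614.5 HV × 9.807 MPa/HV = 6026 MPa = 6.026e+09 Pa.
Working in SI base units: W = 4994 N, H = 6.026e+09 Pa, K = 2.329e-04.
Volume removed: V = K·W·L/H = 2.329e-04 · 4994 · 5.879 / 6.026e+09 = 1.135e-09 m³.

value=1.135e-09 m^3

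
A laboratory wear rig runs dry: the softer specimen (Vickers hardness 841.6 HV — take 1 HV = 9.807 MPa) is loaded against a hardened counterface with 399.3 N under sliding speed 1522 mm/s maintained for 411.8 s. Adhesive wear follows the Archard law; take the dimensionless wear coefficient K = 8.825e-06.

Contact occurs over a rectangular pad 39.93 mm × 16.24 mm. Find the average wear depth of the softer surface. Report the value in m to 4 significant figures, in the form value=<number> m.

value=4.127e-07 m

Every step carries exact precision, and printed values are rounded. Rounded just once to 4 significant figures.
Convert: Sliding speed v = 1522 mm/s = 1.522 m/s. Distance covered L = v·t = 1.522 m/s × 411.8 s = 626.8 m.
Convert: Hardness H = 841.6 HV × 9.807 MPa/HV = 8254 MPa = 8.254e+09 Pa.
Convert: Pad sides 39.93 mm × 16.24 mm = 0.03993 m × 0.01624 m. Contact area A = 0.03993 m × 0.01624 m = 6.485e-04 m².
In SI base units, W = 399.3 N, H = 8.254e+09 Pa, K = 8.825e-06.
Worn volume V = K·W·L/H = 8.825e-06 · 399.3 · 626.8 / 8.254e+09 = 2.676e-10 m³.
Depth of wear h = V/A = 2.676e-10 / 6.485e-04 = 4.127e-07 m.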